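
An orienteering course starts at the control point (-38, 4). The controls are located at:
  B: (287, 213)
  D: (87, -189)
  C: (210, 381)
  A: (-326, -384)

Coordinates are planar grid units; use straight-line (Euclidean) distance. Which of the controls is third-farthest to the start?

B

Distances from the start ((-38, 4)):
A: 483.2
C: 451.3
B: 386.4
D: 229.9
The third-farthest is B at 386.4.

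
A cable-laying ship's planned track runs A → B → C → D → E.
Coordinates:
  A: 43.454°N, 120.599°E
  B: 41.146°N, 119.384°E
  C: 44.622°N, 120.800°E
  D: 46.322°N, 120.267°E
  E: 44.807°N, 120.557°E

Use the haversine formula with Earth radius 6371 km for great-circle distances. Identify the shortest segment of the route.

D–E

Leg distances:
A→B: 275.4 km
B→C: 403.3 km
C→D: 193.5 km
D→E: 170.0 km
The shortest leg is D–E at 170.0 km.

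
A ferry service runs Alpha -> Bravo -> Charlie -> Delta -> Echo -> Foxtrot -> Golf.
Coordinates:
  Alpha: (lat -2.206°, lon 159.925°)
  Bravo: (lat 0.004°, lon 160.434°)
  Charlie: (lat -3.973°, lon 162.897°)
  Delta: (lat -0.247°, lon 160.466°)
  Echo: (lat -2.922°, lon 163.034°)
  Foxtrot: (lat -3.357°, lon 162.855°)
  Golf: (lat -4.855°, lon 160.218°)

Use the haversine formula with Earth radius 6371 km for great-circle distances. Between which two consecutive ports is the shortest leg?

Leg distances:
Alpha→Bravo: 252.2 km
Bravo→Charlie: 520.0 km
Charlie→Delta: 494.6 km
Delta→Echo: 412.2 km
Echo→Foxtrot: 52.3 km
Foxtrot→Golf: 336.6 km
The shortest leg is Echo–Foxtrot at 52.3 km.

Echo–Foxtrot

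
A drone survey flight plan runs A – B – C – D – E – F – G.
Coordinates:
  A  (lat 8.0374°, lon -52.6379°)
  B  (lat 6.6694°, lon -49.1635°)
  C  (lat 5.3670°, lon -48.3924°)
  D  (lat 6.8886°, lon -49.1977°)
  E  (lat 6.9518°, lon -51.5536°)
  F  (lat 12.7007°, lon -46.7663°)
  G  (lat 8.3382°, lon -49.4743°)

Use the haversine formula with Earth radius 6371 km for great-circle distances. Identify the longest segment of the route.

E–F

Leg distances:
A→B: 412.2 km
B→C: 168.1 km
C→D: 191.2 km
D→E: 260.2 km
E→F: 826.7 km
F→G: 568.3 km
The longest leg is E–F at 826.7 km.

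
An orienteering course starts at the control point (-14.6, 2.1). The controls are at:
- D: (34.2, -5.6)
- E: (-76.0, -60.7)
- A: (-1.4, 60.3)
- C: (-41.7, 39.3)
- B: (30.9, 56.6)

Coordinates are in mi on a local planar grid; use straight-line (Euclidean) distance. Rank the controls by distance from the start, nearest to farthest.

C, D, A, B, E

Computing each straight-line distance from (-14.6, 2.1):
C (-41.7, 39.3): 46.0 mi
D (34.2, -5.6): 49.4 mi
A (-1.4, 60.3): 59.7 mi
B (30.9, 56.6): 71.0 mi
E (-76.0, -60.7): 87.8 mi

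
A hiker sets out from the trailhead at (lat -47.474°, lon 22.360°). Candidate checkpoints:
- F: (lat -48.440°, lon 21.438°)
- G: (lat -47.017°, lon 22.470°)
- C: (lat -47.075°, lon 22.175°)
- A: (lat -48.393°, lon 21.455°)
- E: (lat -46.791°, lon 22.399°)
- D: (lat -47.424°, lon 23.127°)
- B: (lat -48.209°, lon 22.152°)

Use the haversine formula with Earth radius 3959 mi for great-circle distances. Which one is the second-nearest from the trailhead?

Distances from the trailhead ((lat -47.474°, lon 22.360°)):
C: 28.9 mi
G: 32.0 mi
D: 36.0 mi
E: 47.2 mi
B: 51.7 mi
A: 76.1 mi
F: 79.2 mi
The second-nearest is G at 32.0 mi.

G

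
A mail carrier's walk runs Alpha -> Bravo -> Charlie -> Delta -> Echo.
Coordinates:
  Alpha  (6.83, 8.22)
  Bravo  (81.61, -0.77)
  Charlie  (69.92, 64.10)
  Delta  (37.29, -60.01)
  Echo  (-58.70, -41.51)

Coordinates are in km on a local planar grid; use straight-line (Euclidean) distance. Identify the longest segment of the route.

Charlie–Delta

Leg distances:
Alpha→Bravo: 75.3 km
Bravo→Charlie: 65.9 km
Charlie→Delta: 128.3 km
Delta→Echo: 97.8 km
The longest leg is Charlie–Delta at 128.3 km.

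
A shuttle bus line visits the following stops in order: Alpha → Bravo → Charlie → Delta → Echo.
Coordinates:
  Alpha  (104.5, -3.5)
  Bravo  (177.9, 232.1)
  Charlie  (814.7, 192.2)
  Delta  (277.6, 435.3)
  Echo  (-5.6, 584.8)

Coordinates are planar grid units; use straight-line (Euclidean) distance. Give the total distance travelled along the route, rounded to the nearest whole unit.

Leg distances:
Alpha→Bravo: 246.8  (cumulative 246.8)
Bravo→Charlie: 638.0  (cumulative 884.8)
Charlie→Delta: 589.6  (cumulative 1474.4)
Delta→Echo: 320.2  (cumulative 1794.6)
Total route length ≈ 1795.

1795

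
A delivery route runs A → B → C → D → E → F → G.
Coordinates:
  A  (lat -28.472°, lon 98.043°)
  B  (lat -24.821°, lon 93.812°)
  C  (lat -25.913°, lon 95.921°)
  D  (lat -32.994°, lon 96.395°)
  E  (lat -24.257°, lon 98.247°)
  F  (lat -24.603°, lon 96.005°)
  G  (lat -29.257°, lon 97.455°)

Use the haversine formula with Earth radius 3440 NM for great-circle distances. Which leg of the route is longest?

D–E

Leg distances:
A→B: 315.5 NM
B→C: 131.9 NM
C→D: 425.9 NM
D→E: 533.5 NM
E→F: 124.3 NM
F→G: 290.0 NM
The longest leg is D–E at 533.5 NM.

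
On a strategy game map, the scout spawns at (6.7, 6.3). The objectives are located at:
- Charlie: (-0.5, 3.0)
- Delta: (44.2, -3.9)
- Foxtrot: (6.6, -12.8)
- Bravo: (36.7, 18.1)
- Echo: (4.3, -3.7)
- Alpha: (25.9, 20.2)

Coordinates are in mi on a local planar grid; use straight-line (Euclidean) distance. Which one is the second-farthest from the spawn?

Distances from the spawn ((6.7, 6.3)):
Delta: 38.9 mi
Bravo: 32.2 mi
Alpha: 23.7 mi
Foxtrot: 19.1 mi
Echo: 10.3 mi
Charlie: 7.9 mi
The second-farthest is Bravo at 32.2 mi.

Bravo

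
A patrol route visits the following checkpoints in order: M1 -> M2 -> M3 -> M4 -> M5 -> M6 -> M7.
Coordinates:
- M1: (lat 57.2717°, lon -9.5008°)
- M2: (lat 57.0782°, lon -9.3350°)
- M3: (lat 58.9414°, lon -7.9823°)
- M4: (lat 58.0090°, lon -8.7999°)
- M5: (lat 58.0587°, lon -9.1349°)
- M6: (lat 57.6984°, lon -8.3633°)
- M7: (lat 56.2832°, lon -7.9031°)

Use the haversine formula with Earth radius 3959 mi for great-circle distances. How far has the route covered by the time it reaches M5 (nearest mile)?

236 mi

Leg distances:
M1→M2: 14.7 mi  (cumulative 14.7 mi)
M2→M3: 137.9 mi  (cumulative 152.7 mi)
M3→M4: 70.9 mi  (cumulative 223.5 mi)
M4→M5: 12.7 mi  (cumulative 236.3 mi)
Cumulative distance at M5 ≈ 236 mi.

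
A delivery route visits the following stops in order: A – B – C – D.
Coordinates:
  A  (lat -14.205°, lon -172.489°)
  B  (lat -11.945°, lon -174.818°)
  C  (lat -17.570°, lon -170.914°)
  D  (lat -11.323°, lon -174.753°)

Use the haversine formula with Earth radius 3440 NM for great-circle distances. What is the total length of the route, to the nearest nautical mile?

Leg distances:
A→B: 192.3 NM  (cumulative 192.3 NM)
B→C: 406.7 NM  (cumulative 598.9 NM)
C→D: 436.4 NM  (cumulative 1035.3 NM)
Total route length ≈ 1035 NM.

1035 NM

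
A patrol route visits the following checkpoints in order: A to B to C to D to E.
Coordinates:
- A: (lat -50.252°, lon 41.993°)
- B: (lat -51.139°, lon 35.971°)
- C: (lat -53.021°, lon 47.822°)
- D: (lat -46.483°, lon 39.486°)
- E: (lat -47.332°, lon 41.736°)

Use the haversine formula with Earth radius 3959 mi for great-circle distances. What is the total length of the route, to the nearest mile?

1495 mi

Leg distances:
A→B: 270.5 mi  (cumulative 270.5 mi)
B→C: 519.1 mi  (cumulative 789.6 mi)
C→D: 584.5 mi  (cumulative 1374.2 mi)
D→E: 121.3 mi  (cumulative 1495.5 mi)
Total route length ≈ 1495 mi.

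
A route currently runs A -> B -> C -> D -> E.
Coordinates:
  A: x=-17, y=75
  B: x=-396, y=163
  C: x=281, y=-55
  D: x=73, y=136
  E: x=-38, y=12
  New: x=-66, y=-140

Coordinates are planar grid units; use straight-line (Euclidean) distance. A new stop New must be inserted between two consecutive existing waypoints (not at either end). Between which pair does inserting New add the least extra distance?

Added distance for inserting New between each consecutive pair:
A–B: 279.4
B–C: 94.0
C–D: 383.9
D–E: 297.2
Smallest added distance is 94.0, inserting between B and C.

between B and C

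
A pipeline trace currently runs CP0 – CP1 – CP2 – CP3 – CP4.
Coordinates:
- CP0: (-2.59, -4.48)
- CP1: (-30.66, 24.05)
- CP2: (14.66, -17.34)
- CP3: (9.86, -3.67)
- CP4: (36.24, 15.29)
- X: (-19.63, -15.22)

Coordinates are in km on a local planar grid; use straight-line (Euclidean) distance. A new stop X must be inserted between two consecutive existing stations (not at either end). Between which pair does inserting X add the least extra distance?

between CP1 and CP2

Added distance for inserting X between each consecutive pair:
CP0–CP1: 20.9 km
CP1–CP2: 13.8 km
CP2–CP3: 51.5 km
CP3–CP4: 62.8 km
Smallest added distance is 13.8 km, inserting between CP1 and CP2.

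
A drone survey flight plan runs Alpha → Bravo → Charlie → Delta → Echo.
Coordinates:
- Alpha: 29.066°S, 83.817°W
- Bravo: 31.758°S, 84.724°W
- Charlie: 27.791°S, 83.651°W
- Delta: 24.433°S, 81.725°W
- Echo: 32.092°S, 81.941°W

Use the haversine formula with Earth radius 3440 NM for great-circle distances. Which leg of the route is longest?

Delta–Echo

Leg distances:
Alpha→Bravo: 168.3 NM
Bravo→Charlie: 244.6 NM
Charlie→Delta: 226.8 NM
Delta→Echo: 460.0 NM
The longest leg is Delta–Echo at 460.0 NM.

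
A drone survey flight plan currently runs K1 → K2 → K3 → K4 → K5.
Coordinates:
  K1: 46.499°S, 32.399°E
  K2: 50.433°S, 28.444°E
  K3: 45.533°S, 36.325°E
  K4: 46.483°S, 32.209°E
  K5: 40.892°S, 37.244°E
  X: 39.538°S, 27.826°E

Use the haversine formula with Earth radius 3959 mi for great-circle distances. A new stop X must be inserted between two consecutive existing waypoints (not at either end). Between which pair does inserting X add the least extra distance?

Added distance for inserting X between each consecutive pair:
K1–K2: 960.2 mi
K2–K3: 854.8 mi
K3–K4: 918.6 mi
K4–K5: 572.9 mi
Smallest added distance is 572.9 mi, inserting between K4 and K5.

between K4 and K5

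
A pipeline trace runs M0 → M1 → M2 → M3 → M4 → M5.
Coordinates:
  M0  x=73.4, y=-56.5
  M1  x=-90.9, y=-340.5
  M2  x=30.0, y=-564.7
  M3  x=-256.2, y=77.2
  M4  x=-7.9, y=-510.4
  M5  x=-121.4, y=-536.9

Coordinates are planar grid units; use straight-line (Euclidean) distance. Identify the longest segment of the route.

Leg distances:
M0→M1: 328.1
M1→M2: 254.7
M2→M3: 702.8
M3→M4: 637.9
M4→M5: 116.6
The longest leg is M2–M3 at 702.8.

M2–M3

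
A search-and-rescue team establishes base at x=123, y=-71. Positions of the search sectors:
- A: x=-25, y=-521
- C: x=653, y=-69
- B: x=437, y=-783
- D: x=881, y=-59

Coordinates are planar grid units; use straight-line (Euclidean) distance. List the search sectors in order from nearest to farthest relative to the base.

Computing each straight-line distance from x=123, y=-71:
A x=-25, y=-521: 473.7
C x=653, y=-69: 530.0
D x=881, y=-59: 758.1
B x=437, y=-783: 778.2

A, C, D, B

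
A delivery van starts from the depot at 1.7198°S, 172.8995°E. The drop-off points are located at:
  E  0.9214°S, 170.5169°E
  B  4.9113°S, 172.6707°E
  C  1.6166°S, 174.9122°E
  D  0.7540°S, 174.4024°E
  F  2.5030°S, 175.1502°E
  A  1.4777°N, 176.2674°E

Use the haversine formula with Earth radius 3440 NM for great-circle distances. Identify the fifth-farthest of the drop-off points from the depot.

C

Distances from the depot (1.7198°S, 172.8995°E):
A: 278.8 NM
B: 192.1 NM
E: 150.8 NM
F: 143.0 NM
C: 120.9 NM
D: 107.2 NM
The fifth-farthest is C at 120.9 NM.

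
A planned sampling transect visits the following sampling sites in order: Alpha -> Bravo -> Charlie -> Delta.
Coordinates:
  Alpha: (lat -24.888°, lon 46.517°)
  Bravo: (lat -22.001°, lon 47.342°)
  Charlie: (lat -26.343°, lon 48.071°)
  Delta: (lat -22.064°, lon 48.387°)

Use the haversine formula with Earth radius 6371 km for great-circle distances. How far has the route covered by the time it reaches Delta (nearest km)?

Leg distances:
Alpha→Bravo: 331.9 km  (cumulative 331.9 km)
Bravo→Charlie: 488.4 km  (cumulative 820.3 km)
Charlie→Delta: 476.9 km  (cumulative 1297.2 km)
Cumulative distance at Delta ≈ 1297 km.

1297 km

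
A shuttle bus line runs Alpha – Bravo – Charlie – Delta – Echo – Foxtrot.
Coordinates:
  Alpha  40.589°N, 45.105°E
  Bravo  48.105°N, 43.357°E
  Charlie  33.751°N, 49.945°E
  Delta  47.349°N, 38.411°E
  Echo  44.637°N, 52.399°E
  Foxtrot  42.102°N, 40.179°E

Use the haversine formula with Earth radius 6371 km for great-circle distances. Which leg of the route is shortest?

Alpha–Bravo

Leg distances:
Alpha→Bravo: 847.2 km
Bravo→Charlie: 1687.7 km
Charlie→Delta: 1794.5 km
Delta→Echo: 1120.1 km
Echo→Foxtrot: 1026.1 km
The shortest leg is Alpha–Bravo at 847.2 km.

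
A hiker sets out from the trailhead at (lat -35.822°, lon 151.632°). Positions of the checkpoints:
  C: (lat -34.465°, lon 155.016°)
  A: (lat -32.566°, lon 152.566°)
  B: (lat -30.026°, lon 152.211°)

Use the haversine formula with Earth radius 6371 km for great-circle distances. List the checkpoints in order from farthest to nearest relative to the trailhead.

B, A, C

Distances from the trailhead:
B (lat -30.026°, lon 152.211°): 646.7 km
A (lat -32.566°, lon 152.566°): 372.1 km
C (lat -34.465°, lon 155.016°): 342.7 km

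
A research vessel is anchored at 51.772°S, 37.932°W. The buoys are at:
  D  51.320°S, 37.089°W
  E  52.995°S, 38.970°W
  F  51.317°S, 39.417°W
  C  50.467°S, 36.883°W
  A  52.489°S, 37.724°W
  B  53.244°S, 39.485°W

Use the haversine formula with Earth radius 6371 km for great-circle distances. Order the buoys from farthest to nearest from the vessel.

Distances from the vessel:
B 53.244°S, 39.485°W: 194.5 km
C 50.467°S, 36.883°W: 162.5 km
E 52.995°S, 38.970°W: 153.2 km
F 51.317°S, 39.417°W: 114.5 km
A 52.489°S, 37.724°W: 81.0 km
D 51.320°S, 37.089°W: 77.0 km

B, C, E, F, A, D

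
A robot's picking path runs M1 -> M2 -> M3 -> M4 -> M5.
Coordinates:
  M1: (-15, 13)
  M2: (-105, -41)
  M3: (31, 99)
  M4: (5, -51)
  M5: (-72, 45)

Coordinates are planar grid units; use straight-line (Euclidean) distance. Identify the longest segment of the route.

Leg distances:
M1→M2: 105.0
M2→M3: 195.2
M3→M4: 152.2
M4→M5: 123.1
The longest leg is M2–M3 at 195.2.

M2–M3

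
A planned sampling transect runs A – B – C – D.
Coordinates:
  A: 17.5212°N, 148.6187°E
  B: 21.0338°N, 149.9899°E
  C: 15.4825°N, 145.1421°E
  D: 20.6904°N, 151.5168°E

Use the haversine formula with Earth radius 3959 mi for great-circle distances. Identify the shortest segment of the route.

A–B

Leg distances:
A→B: 258.7 mi
B→C: 498.2 mi
C→D: 551.9 mi
The shortest leg is A–B at 258.7 mi.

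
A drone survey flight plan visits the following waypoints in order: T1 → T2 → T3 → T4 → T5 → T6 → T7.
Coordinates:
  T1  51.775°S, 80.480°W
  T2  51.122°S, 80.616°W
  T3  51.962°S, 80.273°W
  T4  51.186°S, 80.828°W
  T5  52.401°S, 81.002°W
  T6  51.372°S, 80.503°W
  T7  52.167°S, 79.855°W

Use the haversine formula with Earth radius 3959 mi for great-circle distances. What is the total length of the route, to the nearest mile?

384 mi

Leg distances:
T1→T2: 45.5 mi  (cumulative 45.5 mi)
T2→T3: 59.9 mi  (cumulative 105.4 mi)
T3→T4: 58.7 mi  (cumulative 164.1 mi)
T4→T5: 84.3 mi  (cumulative 248.3 mi)
T5→T6: 74.2 mi  (cumulative 322.6 mi)
T6→T7: 61.5 mi  (cumulative 384.1 mi)
Total route length ≈ 384 mi.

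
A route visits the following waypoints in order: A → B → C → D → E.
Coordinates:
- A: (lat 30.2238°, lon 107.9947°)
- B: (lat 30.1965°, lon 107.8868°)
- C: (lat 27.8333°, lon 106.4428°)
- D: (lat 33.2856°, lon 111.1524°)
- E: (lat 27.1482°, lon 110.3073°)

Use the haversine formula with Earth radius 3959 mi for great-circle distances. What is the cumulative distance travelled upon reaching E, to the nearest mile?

Leg distances:
A→B: 6.7 mi  (cumulative 6.7 mi)
B→C: 185.1 mi  (cumulative 191.8 mi)
C→D: 469.4 mi  (cumulative 661.2 mi)
D→E: 427.1 mi  (cumulative 1088.3 mi)
Cumulative distance at E ≈ 1088 mi.

1088 mi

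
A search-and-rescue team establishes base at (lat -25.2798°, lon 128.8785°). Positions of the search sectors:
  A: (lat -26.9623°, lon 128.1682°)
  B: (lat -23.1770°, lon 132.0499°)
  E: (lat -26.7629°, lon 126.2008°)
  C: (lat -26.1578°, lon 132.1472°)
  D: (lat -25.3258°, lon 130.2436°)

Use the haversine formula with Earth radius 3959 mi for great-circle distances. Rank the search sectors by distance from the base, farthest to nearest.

Distance from the base at (lat -25.2798°, lon 128.8785°) to each:
B (lat -23.1770°, lon 132.0499°): 247.1 mi
C (lat -26.1578°, lon 132.1472°): 212.3 mi
E (lat -26.7629°, lon 126.2008°): 195.3 mi
A (lat -26.9623°, lon 128.1682°): 124.3 mi
D (lat -25.3258°, lon 130.2436°): 85.3 mi

B, C, E, A, D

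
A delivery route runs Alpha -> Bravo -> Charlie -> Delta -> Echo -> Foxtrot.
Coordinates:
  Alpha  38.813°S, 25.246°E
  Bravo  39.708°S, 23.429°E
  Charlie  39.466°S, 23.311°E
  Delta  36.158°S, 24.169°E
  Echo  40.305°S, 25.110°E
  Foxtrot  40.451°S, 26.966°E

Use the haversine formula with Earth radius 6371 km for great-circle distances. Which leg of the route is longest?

Delta–Echo

Leg distances:
Alpha→Bravo: 185.4 km
Bravo→Charlie: 28.7 km
Charlie→Delta: 375.5 km
Delta→Echo: 468.4 km
Echo→Foxtrot: 158.0 km
The longest leg is Delta–Echo at 468.4 km.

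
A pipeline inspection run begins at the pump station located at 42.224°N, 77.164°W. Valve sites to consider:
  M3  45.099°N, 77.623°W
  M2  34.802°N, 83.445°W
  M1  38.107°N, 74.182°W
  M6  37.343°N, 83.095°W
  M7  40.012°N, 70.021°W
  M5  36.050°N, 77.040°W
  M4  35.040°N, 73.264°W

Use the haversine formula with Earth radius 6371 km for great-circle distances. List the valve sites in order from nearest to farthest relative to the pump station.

M3, M1, M7, M5, M6, M4, M2

Distance from the pump station at 42.224°N, 77.164°W to each:
M3 45.099°N, 77.623°W: 321.8 km
M1 38.107°N, 74.182°W: 523.1 km
M7 40.012°N, 70.021°W: 646.7 km
M5 36.050°N, 77.040°W: 686.6 km
M6 37.343°N, 83.095°W: 742.2 km
M4 35.040°N, 73.264°W: 867.4 km
M2 34.802°N, 83.445°W: 989.2 km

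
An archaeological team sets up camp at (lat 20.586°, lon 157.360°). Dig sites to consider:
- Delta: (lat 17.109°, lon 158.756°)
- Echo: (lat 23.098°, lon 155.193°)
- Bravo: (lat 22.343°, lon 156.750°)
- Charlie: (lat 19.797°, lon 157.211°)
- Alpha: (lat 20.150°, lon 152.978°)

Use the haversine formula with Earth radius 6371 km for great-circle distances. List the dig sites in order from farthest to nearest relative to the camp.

Distance from the camp at (lat 20.586°, lon 157.360°) to each:
Alpha (lat 20.150°, lon 152.978°): 459.3 km
Delta (lat 17.109°, lon 158.756°): 413.6 km
Echo (lat 23.098°, lon 155.193°): 357.8 km
Bravo (lat 22.343°, lon 156.750°): 205.3 km
Charlie (lat 19.797°, lon 157.211°): 89.1 km

Alpha, Delta, Echo, Bravo, Charlie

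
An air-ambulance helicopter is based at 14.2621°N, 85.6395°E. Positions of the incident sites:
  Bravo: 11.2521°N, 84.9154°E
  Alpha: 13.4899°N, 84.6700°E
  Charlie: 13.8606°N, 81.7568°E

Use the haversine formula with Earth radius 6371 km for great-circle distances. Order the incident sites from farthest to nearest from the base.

Distances from the base:
Charlie 13.8606°N, 81.7568°E: 421.2 km
Bravo 11.2521°N, 84.9154°E: 343.8 km
Alpha 13.4899°N, 84.6700°E: 135.4 km

Charlie, Bravo, Alpha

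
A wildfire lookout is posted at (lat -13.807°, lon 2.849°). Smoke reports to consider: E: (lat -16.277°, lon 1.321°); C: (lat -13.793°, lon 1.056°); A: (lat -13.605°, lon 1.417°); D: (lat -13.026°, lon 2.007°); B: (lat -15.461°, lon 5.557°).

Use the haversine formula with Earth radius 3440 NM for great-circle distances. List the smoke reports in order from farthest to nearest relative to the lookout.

Computing each great-circle distance from (lat -13.807°, lon 2.849°):
B (lat -15.461°, lon 5.557°): 186.0 NM
E (lat -16.277°, lon 1.321°): 172.7 NM
C (lat -13.793°, lon 1.056°): 104.5 NM
A (lat -13.605°, lon 1.417°): 84.4 NM
D (lat -13.026°, lon 2.007°): 67.9 NM

B, E, C, A, D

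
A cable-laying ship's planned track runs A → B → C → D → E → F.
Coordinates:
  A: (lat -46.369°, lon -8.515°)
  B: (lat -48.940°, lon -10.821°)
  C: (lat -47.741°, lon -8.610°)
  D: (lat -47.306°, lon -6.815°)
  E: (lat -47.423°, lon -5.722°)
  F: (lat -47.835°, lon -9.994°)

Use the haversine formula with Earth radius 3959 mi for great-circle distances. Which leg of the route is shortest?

D–E

Leg distances:
A→B: 207.5 mi
B→C: 131.0 mi
C→D: 89.0 mi
D→E: 51.8 mi
E→F: 200.9 mi
The shortest leg is D–E at 51.8 mi.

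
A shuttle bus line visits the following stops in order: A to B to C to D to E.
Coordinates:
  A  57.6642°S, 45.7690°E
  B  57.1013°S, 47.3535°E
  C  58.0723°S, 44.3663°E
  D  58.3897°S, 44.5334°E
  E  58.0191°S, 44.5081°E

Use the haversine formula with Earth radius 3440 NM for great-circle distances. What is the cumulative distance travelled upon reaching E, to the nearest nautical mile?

Leg distances:
A→B: 61.4 NM  (cumulative 61.4 NM)
B→C: 112.4 NM  (cumulative 173.8 NM)
C→D: 19.8 NM  (cumulative 193.6 NM)
D→E: 22.3 NM  (cumulative 215.9 NM)
Cumulative distance at E ≈ 216 NM.

216 NM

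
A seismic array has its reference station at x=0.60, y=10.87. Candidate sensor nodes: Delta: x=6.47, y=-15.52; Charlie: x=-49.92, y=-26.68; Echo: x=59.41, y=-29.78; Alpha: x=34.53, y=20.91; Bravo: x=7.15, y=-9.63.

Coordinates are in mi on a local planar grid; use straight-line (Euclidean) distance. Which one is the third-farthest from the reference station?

Alpha

Distances from the reference station (x=0.60, y=10.87):
Echo: 71.5 mi
Charlie: 62.9 mi
Alpha: 35.4 mi
Delta: 27.0 mi
Bravo: 21.5 mi
The third-farthest is Alpha at 35.4 mi.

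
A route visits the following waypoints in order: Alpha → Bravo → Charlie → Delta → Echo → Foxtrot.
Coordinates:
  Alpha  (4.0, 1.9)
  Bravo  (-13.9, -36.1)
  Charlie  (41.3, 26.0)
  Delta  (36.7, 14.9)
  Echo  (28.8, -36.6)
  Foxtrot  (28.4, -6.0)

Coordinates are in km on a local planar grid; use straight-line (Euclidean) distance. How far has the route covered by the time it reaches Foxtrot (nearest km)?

Leg distances:
Alpha→Bravo: 42.0 km  (cumulative 42.0 km)
Bravo→Charlie: 83.1 km  (cumulative 125.1 km)
Charlie→Delta: 12.0 km  (cumulative 137.1 km)
Delta→Echo: 52.1 km  (cumulative 189.2 km)
Echo→Foxtrot: 30.6 km  (cumulative 219.8 km)
Cumulative distance at Foxtrot ≈ 220 km.

220 km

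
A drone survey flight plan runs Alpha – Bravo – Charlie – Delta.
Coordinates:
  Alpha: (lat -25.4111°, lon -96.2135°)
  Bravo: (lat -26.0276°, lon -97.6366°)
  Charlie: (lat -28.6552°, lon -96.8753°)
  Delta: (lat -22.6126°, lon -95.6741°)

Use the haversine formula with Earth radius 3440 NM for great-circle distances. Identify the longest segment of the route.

Leg distances:
Alpha→Bravo: 85.4 NM
Bravo→Charlie: 162.9 NM
Charlie→Delta: 368.6 NM
The longest leg is Charlie–Delta at 368.6 NM.

Charlie–Delta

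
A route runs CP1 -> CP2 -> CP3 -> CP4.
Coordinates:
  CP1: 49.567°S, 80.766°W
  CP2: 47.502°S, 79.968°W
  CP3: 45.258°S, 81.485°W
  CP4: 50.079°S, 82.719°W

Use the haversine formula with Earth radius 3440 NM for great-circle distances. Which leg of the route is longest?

CP3–CP4

Leg distances:
CP1→CP2: 128.0 NM
CP2→CP3: 148.7 NM
CP3→CP4: 293.7 NM
The longest leg is CP3–CP4 at 293.7 NM.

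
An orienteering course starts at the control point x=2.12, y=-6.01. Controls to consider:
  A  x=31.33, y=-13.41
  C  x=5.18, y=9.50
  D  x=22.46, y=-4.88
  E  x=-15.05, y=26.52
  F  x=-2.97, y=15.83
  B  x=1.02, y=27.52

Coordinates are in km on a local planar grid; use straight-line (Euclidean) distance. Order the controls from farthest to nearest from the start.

E, B, A, F, D, C

Distance from the start at x=2.12, y=-6.01 to each:
E x=-15.05, y=26.52: 36.8 km
B x=1.02, y=27.52: 33.5 km
A x=31.33, y=-13.41: 30.1 km
F x=-2.97, y=15.83: 22.4 km
D x=22.46, y=-4.88: 20.4 km
C x=5.18, y=9.50: 15.8 km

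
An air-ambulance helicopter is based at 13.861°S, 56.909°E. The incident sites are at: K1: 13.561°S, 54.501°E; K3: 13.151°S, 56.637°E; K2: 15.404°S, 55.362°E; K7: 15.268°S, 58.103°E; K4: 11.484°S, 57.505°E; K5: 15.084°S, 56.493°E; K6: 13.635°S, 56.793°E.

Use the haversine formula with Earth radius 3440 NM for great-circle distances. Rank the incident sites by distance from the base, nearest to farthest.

K6, K3, K5, K7, K2, K1, K4

Distance from the base at 13.861°S, 56.909°E to each:
K6 13.635°S, 56.793°E: 15.2 NM
K3 13.151°S, 56.637°E: 45.5 NM
K5 15.084°S, 56.493°E: 77.3 NM
K7 15.268°S, 58.103°E: 109.3 NM
K2 15.404°S, 55.362°E: 129.1 NM
K1 13.561°S, 54.501°E: 141.6 NM
K4 11.484°S, 57.505°E: 146.9 NM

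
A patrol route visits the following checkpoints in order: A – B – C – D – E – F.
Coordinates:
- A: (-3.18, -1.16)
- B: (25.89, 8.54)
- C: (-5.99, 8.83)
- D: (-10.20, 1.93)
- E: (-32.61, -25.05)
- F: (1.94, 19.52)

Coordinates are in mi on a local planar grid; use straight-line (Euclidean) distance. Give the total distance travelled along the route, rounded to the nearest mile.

162 mi

Leg distances:
A→B: 30.6 mi  (cumulative 30.6 mi)
B→C: 31.9 mi  (cumulative 62.5 mi)
C→D: 8.1 mi  (cumulative 70.6 mi)
D→E: 35.1 mi  (cumulative 105.7 mi)
E→F: 56.4 mi  (cumulative 162.1 mi)
Total route length ≈ 162 mi.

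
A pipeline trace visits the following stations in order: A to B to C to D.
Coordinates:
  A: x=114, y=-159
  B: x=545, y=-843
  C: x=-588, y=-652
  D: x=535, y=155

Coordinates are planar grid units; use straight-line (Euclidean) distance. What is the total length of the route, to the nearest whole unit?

3340

Leg distances:
A→B: 808.5  (cumulative 808.5)
B→C: 1149.0  (cumulative 1957.5)
C→D: 1382.9  (cumulative 3340.3)
Total route length ≈ 3340.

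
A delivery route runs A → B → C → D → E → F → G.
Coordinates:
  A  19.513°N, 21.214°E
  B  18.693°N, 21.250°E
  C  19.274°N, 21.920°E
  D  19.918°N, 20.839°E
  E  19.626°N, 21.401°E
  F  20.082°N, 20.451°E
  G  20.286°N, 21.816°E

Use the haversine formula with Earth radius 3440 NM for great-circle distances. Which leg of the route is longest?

Leg distances:
A→B: 49.3 NM
B→C: 51.6 NM
C→D: 72.3 NM
D→E: 36.3 NM
E→F: 60.2 NM
F→G: 77.9 NM
The longest leg is F–G at 77.9 NM.

F–G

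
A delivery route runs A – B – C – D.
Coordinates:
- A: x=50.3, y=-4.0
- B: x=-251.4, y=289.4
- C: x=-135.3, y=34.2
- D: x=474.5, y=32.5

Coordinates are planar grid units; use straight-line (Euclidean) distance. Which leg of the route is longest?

Leg distances:
A→B: 420.8
B→C: 280.4
C→D: 609.8
The longest leg is C–D at 609.8.

C–D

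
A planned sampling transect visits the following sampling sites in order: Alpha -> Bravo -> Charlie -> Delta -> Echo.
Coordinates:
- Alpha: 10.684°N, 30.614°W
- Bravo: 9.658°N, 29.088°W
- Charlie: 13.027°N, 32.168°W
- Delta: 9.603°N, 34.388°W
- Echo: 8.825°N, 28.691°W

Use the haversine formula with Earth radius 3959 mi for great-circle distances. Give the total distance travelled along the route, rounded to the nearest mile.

1111 mi

Leg distances:
Alpha→Bravo: 125.7 mi  (cumulative 125.7 mi)
Bravo→Charlie: 312.6 mi  (cumulative 438.3 mi)
Charlie→Delta: 280.3 mi  (cumulative 718.6 mi)
Delta→Echo: 392.3 mi  (cumulative 1110.9 mi)
Total route length ≈ 1111 mi.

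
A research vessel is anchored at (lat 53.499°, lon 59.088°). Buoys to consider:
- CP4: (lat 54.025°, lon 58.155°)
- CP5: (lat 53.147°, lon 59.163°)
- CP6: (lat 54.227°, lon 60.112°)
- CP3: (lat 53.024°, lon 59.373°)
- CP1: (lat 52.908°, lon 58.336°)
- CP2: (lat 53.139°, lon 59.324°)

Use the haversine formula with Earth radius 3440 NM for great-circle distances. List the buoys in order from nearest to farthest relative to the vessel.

CP5, CP2, CP3, CP1, CP4, CP6

Computing each great-circle distance from (lat 53.499°, lon 59.088°):
CP5 (lat 53.147°, lon 59.163°): 21.3 NM
CP2 (lat 53.139°, lon 59.324°): 23.2 NM
CP3 (lat 53.024°, lon 59.373°): 30.3 NM
CP1 (lat 52.908°, lon 58.336°): 44.6 NM
CP4 (lat 54.025°, lon 58.155°): 45.8 NM
CP6 (lat 54.227°, lon 60.112°): 56.8 NM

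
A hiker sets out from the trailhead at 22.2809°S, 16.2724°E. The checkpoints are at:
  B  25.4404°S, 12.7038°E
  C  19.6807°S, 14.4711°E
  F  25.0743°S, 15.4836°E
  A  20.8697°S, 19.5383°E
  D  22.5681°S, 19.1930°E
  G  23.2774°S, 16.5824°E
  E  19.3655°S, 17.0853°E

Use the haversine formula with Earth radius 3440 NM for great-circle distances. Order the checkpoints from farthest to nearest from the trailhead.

Distances from the trailhead:
B 25.4404°S, 12.7038°E: 272.7 NM
A 20.8697°S, 19.5383°E: 201.1 NM
C 19.6807°S, 14.4711°E: 185.9 NM
E 19.3655°S, 17.0853°E: 180.9 NM
F 25.0743°S, 15.4836°E: 173.2 NM
D 22.5681°S, 19.1930°E: 163.0 NM
G 23.2774°S, 16.5824°E: 62.2 NM

B, A, C, E, F, D, G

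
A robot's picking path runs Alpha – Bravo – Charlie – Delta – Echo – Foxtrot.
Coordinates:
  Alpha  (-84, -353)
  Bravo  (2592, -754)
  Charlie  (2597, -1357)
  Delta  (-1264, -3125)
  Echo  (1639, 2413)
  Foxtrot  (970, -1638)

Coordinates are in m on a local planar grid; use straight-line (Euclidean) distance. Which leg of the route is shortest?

Leg distances:
Alpha→Bravo: 2705.9 m
Bravo→Charlie: 603.0 m
Charlie→Delta: 4246.5 m
Delta→Echo: 6252.7 m
Echo→Foxtrot: 4105.9 m
The shortest leg is Bravo–Charlie at 603.0 m.

Bravo–Charlie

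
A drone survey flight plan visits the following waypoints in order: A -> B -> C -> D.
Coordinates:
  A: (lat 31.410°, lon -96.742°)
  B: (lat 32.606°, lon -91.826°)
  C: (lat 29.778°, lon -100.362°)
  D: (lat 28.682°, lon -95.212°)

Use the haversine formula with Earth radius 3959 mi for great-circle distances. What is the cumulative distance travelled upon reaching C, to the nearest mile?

840 mi

Leg distances:
A→B: 299.6 mi  (cumulative 299.6 mi)
B→C: 540.9 mi  (cumulative 840.5 mi)
Cumulative distance at C ≈ 840 mi.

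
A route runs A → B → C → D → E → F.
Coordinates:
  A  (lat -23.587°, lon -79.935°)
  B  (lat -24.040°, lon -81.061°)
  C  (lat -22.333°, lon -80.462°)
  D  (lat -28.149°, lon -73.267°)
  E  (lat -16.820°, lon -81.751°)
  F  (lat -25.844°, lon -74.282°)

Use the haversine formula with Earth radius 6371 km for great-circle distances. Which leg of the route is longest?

Leg distances:
A→B: 125.1 km
B→C: 199.4 km
C→D: 970.1 km
D→E: 1530.6 km
E→F: 1266.3 km
The longest leg is D–E at 1530.6 km.

D–E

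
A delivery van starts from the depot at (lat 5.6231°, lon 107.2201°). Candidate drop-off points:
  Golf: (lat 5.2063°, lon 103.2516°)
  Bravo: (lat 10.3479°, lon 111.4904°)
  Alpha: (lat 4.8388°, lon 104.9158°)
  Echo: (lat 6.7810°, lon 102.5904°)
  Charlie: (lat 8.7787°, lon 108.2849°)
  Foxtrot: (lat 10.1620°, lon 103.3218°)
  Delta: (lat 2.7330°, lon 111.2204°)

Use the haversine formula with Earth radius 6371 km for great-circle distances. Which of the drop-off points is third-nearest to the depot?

Golf

Distances from the depot ((lat 5.6231°, lon 107.2201°)):
Alpha: 269.6 km
Charlie: 370.0 km
Golf: 441.7 km
Echo: 527.7 km
Delta: 547.8 km
Foxtrot: 662.6 km
Bravo: 705.0 km
The third-nearest is Golf at 441.7 km.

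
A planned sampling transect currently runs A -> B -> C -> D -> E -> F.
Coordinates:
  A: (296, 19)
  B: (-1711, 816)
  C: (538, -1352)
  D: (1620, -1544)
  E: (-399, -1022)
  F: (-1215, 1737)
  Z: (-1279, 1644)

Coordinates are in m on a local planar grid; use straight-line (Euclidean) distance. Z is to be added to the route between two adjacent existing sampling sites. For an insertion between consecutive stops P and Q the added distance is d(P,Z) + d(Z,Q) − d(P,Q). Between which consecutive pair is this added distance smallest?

Added distance for inserting Z between each consecutive pair:
A–B: 1037.5 m
B–C: 1314.0 m
C–D: 6714.0 m
D–E: 5031.1 m
E–F: 43.2 m
Smallest added distance is 43.2 m, inserting between E and F.

between E and F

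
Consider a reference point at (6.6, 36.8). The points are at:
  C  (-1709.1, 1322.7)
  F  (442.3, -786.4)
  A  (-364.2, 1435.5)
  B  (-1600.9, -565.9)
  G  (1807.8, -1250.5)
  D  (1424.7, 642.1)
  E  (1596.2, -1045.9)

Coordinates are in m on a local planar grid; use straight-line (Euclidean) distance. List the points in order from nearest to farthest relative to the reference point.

Distances from the reference point:
F (442.3, -786.4): 931.4 m
A (-364.2, 1435.5): 1447.0 m
D (1424.7, 642.1): 1541.9 m
B (-1600.9, -565.9): 1716.8 m
E (1596.2, -1045.9): 1923.3 m
C (-1709.1, 1322.7): 2144.1 m
G (1807.8, -1250.5): 2213.9 m

F, A, D, B, E, C, G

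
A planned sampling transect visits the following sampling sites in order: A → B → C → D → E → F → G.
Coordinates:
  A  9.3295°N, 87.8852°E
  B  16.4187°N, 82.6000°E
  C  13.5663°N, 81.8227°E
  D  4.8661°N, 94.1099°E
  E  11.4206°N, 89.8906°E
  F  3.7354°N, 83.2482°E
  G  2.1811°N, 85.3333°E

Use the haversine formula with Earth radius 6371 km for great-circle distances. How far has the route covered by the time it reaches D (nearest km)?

Leg distances:
A→B: 974.2 km  (cumulative 974.2 km)
B→C: 328.0 km  (cumulative 1302.2 km)
C→D: 1658.5 km  (cumulative 2960.7 km)
Cumulative distance at D ≈ 2961 km.

2961 km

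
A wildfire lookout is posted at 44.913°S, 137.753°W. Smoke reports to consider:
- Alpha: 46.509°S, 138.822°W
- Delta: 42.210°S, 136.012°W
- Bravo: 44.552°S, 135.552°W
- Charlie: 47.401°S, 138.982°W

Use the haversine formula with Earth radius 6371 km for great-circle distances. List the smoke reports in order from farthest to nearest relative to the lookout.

Delta, Charlie, Alpha, Bravo

Distance from the lookout at 44.913°S, 137.753°W to each:
Delta 42.210°S, 136.012°W: 331.7 km
Charlie 47.401°S, 138.982°W: 292.4 km
Alpha 46.509°S, 138.822°W: 195.9 km
Bravo 44.552°S, 135.552°W: 178.4 km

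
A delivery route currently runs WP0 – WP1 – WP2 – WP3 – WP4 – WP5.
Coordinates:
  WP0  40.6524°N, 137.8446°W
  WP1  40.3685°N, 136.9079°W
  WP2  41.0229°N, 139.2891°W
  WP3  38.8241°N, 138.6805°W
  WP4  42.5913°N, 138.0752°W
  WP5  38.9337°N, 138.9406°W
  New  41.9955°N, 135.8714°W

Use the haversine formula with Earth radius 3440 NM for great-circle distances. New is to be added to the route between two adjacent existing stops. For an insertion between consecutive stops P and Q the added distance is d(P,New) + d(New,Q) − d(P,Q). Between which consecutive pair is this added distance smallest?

Added distance for inserting New between each consecutive pair:
WP0–WP1: 182.4 NM
WP1–WP2: 157.4 NM
WP2–WP3: 259.0 NM
WP3–WP4: 106.0 NM
WP4–WP5: 112.3 NM
Smallest added distance is 106.0 NM, inserting between WP3 and WP4.

between WP3 and WP4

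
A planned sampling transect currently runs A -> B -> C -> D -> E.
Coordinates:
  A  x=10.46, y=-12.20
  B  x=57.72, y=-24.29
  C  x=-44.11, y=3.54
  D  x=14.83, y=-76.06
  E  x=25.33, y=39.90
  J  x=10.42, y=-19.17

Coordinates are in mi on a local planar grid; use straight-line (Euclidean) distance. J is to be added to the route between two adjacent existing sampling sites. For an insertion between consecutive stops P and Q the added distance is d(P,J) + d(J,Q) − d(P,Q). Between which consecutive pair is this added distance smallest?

between B and C

Added distance for inserting J between each consecutive pair:
A–B: 5.8 mi
B–C: 1.1 mi
C–D: 17.1 mi
D–E: 1.5 mi
Smallest added distance is 1.1 mi, inserting between B and C.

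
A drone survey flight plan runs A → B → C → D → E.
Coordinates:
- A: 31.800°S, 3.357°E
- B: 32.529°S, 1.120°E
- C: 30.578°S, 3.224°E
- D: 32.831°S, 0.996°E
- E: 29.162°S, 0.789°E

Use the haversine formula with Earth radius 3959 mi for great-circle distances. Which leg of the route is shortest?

A–B

Leg distances:
A→B: 140.2 mi
B→C: 183.1 mi
C→D: 203.4 mi
D→E: 253.8 mi
The shortest leg is A–B at 140.2 mi.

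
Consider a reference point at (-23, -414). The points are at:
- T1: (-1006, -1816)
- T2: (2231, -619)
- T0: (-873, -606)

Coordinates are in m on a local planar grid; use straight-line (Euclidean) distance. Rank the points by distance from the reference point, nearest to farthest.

T0, T1, T2

Distance from the reference point at (-23, -414) to each:
T0 (-873, -606): 871.4 m
T1 (-1006, -1816): 1712.3 m
T2 (2231, -619): 2263.3 m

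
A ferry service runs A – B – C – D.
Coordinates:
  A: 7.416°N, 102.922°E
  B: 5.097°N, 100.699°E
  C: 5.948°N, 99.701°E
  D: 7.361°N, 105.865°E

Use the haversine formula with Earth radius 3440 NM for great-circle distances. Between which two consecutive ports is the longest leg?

Leg distances:
A→B: 192.3 NM
B→C: 78.5 NM
C→D: 377.2 NM
The longest leg is C–D at 377.2 NM.

C–D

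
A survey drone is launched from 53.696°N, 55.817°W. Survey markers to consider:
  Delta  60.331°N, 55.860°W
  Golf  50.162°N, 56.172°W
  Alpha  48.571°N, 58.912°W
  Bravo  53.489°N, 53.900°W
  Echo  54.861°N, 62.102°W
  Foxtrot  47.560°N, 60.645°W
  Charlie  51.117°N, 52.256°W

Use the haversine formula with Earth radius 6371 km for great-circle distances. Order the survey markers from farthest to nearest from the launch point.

Distances from the launch point:
Foxtrot 47.560°N, 60.645°W: 762.1 km
Delta 60.331°N, 55.860°W: 737.8 km
Alpha 48.571°N, 58.912°W: 609.3 km
Echo 54.861°N, 62.102°W: 427.9 km
Golf 50.162°N, 56.172°W: 393.7 km
Charlie 51.117°N, 52.256°W: 374.9 km
Bravo 53.489°N, 53.900°W: 128.6 km

Foxtrot, Delta, Alpha, Echo, Golf, Charlie, Bravo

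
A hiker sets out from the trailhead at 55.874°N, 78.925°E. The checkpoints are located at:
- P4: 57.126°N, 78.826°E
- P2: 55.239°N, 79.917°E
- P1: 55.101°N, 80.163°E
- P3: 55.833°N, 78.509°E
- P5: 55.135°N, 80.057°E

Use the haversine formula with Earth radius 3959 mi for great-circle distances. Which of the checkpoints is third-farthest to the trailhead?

P5

Distance to each, sorted:
P4: 86.6 mi
P1: 72.1 mi
P5: 67.6 mi
P2: 58.5 mi
P3: 16.4 mi
The third-farthest is P5 at 67.6 mi.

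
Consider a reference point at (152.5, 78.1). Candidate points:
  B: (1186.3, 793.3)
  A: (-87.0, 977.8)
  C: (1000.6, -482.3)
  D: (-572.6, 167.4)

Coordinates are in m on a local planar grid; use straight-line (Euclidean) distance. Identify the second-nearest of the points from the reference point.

Distances from the reference point ((152.5, 78.1)):
D: 730.6 m
A: 931.0 m
C: 1016.5 m
B: 1257.1 m
The second-nearest is A at 931.0 m.

A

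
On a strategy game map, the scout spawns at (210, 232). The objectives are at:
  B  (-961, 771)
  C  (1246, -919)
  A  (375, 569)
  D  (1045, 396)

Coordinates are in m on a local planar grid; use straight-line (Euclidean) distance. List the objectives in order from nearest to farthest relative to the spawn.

Computing each straight-line distance from (210, 232):
A (375, 569): 375.2 m
D (1045, 396): 851.0 m
B (-961, 771): 1289.1 m
C (1246, -919): 1548.6 m

A, D, B, C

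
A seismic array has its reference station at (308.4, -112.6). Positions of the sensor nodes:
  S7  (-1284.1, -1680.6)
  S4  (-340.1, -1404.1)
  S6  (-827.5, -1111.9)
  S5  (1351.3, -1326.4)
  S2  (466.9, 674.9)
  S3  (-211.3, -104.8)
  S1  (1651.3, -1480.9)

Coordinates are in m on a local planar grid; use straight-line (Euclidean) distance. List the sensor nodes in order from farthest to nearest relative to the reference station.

Computing each straight-line distance from (308.4, -112.6):
S7 (-1284.1, -1680.6): 2234.9 m
S1 (1651.3, -1480.9): 1917.2 m
S5 (1351.3, -1326.4): 1600.3 m
S6 (-827.5, -1111.9): 1512.9 m
S4 (-340.1, -1404.1): 1445.2 m
S2 (466.9, 674.9): 803.3 m
S3 (-211.3, -104.8): 519.8 m

S7, S1, S5, S6, S4, S2, S3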